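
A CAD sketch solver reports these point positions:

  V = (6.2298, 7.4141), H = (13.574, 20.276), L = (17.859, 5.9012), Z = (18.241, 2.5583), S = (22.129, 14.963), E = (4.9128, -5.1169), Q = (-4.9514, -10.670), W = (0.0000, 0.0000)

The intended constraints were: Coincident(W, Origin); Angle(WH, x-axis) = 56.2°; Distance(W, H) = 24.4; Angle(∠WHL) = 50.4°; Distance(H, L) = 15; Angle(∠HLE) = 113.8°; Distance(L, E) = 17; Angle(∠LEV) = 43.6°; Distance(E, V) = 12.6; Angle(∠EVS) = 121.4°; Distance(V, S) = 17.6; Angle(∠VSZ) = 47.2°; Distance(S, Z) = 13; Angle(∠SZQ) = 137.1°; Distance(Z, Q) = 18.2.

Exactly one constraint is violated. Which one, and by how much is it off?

Distance(Z, Q) = 18.2 — off by 8.50.

W = (0.00, 0.00) ✓; WH at 56.20° ✓; |WH| = 24.40 ✓; ∠WHL = 50.40° ✓; |HL| = 15.00 ✓; ∠HLE = 113.8° ✓; |LE| = 17.00 ✓; ∠LEV = 43.60° ✓; |EV| = 12.60 ✓; ∠EVS = 121.4° ✓; |VS| = 17.60 ✓; ∠VSZ = 47.20° ✓; |SZ| = 13.00 ✓; ∠SZQ = 137.1° ✓; |ZQ| = 26.70 ✗.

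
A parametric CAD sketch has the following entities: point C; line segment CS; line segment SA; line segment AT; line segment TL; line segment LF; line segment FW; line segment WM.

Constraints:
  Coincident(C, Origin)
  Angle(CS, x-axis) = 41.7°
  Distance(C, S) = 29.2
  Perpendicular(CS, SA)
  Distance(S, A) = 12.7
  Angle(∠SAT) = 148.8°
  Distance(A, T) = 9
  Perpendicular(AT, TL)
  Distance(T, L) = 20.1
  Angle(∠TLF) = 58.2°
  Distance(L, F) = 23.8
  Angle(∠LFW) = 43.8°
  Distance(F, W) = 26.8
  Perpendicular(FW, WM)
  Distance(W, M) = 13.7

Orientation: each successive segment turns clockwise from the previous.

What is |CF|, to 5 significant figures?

28.563

C is at the origin; CS runs at 41.7° with length 29.2, so S = (21.802, 19.425). CS is perpendicular to SA, so SA runs at -48.300°; with |SA| = 12.7, A = (30.250, 9.9424). ∠SAT = 148.8° gives AT at -79.500° from the x-axis; with |AT| = 9.0, T = (31.890, 1.0931). AT ⟂ TL, so TL runs at -169.50°; with |TL| = 20.1, L = (12.127, -2.5698). ∠TLF = 58.2° gives LF at 68.700° from the x-axis; with |LF| = 23.8, F = (20.772, 19.604). Then |CF| = |F − C| = 28.563.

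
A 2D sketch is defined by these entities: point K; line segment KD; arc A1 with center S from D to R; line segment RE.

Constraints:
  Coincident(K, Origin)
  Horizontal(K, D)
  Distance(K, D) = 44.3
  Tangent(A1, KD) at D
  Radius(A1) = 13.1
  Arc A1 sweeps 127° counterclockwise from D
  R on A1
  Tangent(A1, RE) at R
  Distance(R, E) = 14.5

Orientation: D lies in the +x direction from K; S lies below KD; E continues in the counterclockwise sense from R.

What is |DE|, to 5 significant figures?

32.610

K is at the origin; K and D share the same y with |KD| = 44.3 and D on the +x side, so D = (44.300, 0.0000). Tangency of A1 to KD means the radius SD is perpendicular to KD, so S = D + (0, -13.1) = (44.300, -13.100). On A1, D sits at bearing 90° from S; a 127° counterclockwise sweep puts R at bearing 217°, so R = S + 13.1·(cos 217°, sin 217°) = (33.838, -20.984). Since A1 is tangent to RE there, SR ⟂ RE, so RE runs along (−sin 217°, cos 217°); with |RE| = 14.5, E = (42.564, -32.564). Then |DE| = |E − D| = 32.610.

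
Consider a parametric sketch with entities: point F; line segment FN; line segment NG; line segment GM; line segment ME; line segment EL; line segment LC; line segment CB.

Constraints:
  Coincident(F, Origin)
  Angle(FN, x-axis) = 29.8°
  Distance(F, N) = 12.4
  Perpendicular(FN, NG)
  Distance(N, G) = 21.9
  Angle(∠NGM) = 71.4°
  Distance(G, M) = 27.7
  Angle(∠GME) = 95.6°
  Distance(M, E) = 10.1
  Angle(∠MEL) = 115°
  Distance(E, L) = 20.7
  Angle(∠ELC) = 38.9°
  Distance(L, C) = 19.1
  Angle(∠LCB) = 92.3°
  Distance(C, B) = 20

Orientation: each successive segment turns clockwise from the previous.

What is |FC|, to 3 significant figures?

14.2

∠MEL = 115.0° gives EL at 41.8° from the x-axis; with |EL| = 20.7, L = (6.98, 5.24). ∠ELC = 38.9° gives LC at -99.3° from the x-axis; with |LC| = 19.1, C = (3.90, -13.6). Then |FC| = |C − F| = 14.2.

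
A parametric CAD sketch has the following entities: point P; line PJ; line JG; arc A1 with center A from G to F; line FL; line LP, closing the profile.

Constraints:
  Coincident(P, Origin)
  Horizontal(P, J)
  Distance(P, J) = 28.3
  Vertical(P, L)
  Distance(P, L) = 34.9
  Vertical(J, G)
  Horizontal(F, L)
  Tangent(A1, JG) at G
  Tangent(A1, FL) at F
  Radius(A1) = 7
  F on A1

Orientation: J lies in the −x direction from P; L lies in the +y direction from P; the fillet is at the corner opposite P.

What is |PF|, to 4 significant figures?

40.89

The virtual corner opposite P is at (-28.30, 34.90). The tangent condition forces AG to be normal to JG and A1 meets FL tangentially, so AF is at right angles to FL, with radius 7.0, so the center A sits 7.0 in from both sides at A = (-21.30, 27.90). That places the tangent points at G = (-28.30, 27.90) on JG and F = (-21.30, 34.90) on FL. Then |PF| = |F − P| = 40.89.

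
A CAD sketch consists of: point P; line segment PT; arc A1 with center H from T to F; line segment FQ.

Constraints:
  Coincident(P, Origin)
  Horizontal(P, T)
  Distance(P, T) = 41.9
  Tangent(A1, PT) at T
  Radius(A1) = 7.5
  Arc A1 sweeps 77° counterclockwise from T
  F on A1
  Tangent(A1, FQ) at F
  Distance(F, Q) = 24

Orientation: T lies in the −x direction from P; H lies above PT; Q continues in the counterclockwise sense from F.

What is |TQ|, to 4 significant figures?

31.84

On A1, T sits at bearing -90° from H; a 77° counterclockwise sweep puts F at bearing -13°, so F = H + 7.5·(cos -13°, sin -13°) = (-34.59, 5.813). Since A1 is tangent to FQ there, HF ⟂ FQ, so FQ runs along (−sin -13°, cos -13°); with |FQ| = 24.0, Q = (-29.19, 29.20). Then |TQ| = |Q − T| = 31.84.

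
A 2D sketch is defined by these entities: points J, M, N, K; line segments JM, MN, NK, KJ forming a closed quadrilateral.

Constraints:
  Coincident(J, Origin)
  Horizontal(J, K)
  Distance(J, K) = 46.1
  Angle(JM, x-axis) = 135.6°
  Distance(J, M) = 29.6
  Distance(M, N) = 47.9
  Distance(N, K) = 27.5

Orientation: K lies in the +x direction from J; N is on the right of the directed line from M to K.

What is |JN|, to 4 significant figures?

19.81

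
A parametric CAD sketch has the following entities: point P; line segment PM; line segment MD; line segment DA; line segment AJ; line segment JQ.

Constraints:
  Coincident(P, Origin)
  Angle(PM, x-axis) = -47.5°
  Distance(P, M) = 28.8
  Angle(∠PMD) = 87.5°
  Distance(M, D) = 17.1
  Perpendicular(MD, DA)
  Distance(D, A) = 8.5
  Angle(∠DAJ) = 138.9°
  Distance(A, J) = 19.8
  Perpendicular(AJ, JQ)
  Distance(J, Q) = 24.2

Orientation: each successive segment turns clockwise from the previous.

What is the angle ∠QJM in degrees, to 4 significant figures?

39.01°

P is at the origin; PM runs at -47.5° with length 28.8, so M = (19.46, -21.23). ∠PMD = 87.5° gives MD at -140.0° from the x-axis; with |MD| = 17.1, D = (6.358, -32.23). MD ⟂ DA, so DA runs at 130.0°; with |DA| = 8.5, A = (0.8939, -25.71). ∠DAJ = 138.9° gives AJ at 88.90° from the x-axis; with |AJ| = 19.8, J = (1.274, -5.918). AJ ⟂ JQ, so JQ runs at -1.100°; with |JQ| = 24.2, Q = (25.47, -6.382). Then cos ∠QJM = JQ·JM / (|JQ||JM|), giving 39.01°.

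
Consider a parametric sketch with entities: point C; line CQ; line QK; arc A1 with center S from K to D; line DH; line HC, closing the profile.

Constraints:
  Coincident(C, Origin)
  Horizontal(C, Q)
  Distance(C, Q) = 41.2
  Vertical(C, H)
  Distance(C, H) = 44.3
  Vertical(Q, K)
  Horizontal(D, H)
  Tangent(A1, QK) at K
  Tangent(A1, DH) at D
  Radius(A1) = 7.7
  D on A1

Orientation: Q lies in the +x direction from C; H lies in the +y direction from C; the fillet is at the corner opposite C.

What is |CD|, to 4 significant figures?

55.54

C is at the origin; CQ is horizontal with |CQ| = 41.2 and Q on the +x side, so Q = (41.20, 0.000). CH is vertical with |CH| = 44.3 and H on the +y side, so H = (0.000, 44.30). The virtual corner opposite C is at (41.20, 44.30). Since A1 is tangent to QK there, SK ⟂ QK and tangency of A1 to DH means the radius SD is perpendicular to DH, with radius 7.7, so the center S sits 7.7 in from both sides at S = (33.50, 36.60). That places the tangent points at K = (41.20, 36.60) on QK and D = (33.50, 44.30) on DH. Then |CD| = |D − C| = 55.54.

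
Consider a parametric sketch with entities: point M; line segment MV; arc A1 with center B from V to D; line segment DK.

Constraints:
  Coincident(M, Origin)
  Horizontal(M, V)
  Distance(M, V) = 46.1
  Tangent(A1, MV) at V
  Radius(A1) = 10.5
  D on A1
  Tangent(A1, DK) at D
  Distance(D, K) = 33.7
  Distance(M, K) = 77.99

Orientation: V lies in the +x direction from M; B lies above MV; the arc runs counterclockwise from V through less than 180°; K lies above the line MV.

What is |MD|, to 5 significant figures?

56.302

M is at the origin; MV is horizontal with |MV| = 46.1 and V on the +x side, so V = (46.100, 0.0000). Since A1 is tangent to MV there, BV ⟂ MV, so B = V + (0, 10.5) = (46.100, 10.500). Since BD ⟂ DK (tangency), |BK| = √(10.5² + 33.7²) = 35.298 regardless of where D sits on A1. So K lies on both circle(M, 77.99) and circle(B, 35.298); the above-MV intersection is K = (68.007, 38.177). D is the foot of the tangent from K: D = (55.899, 6.7275).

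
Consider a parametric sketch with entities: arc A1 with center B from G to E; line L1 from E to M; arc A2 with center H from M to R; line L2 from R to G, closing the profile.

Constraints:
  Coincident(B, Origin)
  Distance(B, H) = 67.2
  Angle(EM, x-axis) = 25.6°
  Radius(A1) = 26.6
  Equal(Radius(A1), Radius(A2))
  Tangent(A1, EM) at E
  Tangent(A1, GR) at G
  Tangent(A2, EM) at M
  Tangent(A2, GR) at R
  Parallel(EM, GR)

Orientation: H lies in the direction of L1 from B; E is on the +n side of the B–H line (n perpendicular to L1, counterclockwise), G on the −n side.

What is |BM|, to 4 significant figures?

72.27

The slot axis is L1's direction at 25.6°, so u = (cos 25.6°, sin 25.6°) = (0.9018, 0.4321) and n = (−sin 25.6°, cos 25.6°) = (-0.4321, 0.9018). B is at the origin and H lies 67.2 along u from B, so H = 67.2·u = (60.60, 29.04). Tangency of A1 to both parallel lines with radius 26.6 puts E and G at B ± 26.6·n: E = (-11.49, 23.99), G = (11.49, -23.99). Equal radii place M and R the same way about H: M = H + 26.6·n = (49.11, 53.02), R = H − 26.6·n = (72.10, 5.047). Then |BM| = |M − B| = 72.27.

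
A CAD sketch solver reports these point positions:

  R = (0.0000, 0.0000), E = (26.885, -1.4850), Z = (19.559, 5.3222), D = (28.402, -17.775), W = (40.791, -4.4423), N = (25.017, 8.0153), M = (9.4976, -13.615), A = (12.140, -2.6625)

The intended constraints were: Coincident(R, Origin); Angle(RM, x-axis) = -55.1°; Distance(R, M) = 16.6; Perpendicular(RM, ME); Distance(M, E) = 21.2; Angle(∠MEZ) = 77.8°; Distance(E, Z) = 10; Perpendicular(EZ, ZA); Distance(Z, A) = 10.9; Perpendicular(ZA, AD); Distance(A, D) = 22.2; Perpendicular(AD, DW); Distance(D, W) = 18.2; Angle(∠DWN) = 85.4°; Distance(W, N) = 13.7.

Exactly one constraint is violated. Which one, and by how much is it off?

Distance(W, N) = 13.7 — off by 6.40.

R = (0.00, 0.00) ✓; RM at -55.10° ✓; |RM| = 16.60 ✓; ∠(RM, ME) = 90.00° ✓; |ME| = 21.20 ✓; ∠MEZ = 77.80° ✓; |EZ| = 10.00 ✓; ∠(EZ, ZA) = 90.00° ✓; |ZA| = 10.90 ✓; ∠(ZA, AD) = 90.00° ✓; |AD| = 22.20 ✓; ∠(AD, DW) = 90.00° ✓; |DW| = 18.20 ✓; ∠DWN = 85.40° ✓; |WN| = 20.10 ✗.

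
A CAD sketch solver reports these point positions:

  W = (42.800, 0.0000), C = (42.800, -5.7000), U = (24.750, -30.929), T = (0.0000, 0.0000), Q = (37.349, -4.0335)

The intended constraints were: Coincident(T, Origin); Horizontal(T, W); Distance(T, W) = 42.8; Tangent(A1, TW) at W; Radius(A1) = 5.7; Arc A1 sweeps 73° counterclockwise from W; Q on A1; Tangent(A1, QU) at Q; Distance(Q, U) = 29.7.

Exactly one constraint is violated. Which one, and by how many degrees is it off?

Tangent(A1, QU) at Q — off by 8.10°.

T = (0.00, 0.00) ✓; T.y = 0.00, W.y = 0.00 ✓; |TW| = 42.80 ✓; ∠(CW, WT) = 90.00° ✓; |CW| = 5.700 ✓; bearing(C→Q) − bearing(C→W) = 73.00° ✓; |CQ| = 5.700 ✓; ∠(CQ, QU) = 98.10° ✗; |QU| = 29.70 ✓.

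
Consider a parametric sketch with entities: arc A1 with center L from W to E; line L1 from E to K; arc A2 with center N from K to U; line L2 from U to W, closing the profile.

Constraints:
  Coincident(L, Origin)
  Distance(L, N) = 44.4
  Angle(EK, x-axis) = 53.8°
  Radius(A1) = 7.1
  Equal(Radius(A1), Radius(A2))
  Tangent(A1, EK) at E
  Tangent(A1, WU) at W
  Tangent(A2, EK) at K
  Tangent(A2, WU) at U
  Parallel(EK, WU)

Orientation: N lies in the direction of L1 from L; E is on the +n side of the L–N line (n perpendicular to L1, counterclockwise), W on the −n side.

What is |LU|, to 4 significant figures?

44.96

Tangency of A1 to both parallel lines with radius 7.1 puts E and W at L ± 7.1·n: E = (-5.729, 4.193), W = (5.729, -4.193). Equal radii place K and U the same way about N: K = N + 7.1·n = (20.49, 40.02), U = N − 7.1·n = (31.95, 31.64). Then |LU| = |U − L| = 44.96.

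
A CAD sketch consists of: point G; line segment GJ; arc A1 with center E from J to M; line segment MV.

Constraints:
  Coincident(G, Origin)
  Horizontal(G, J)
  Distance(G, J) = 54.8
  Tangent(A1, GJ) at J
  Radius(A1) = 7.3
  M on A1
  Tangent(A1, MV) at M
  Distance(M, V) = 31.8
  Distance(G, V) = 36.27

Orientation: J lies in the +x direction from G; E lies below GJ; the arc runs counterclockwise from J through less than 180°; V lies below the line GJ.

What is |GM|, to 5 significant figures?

49.745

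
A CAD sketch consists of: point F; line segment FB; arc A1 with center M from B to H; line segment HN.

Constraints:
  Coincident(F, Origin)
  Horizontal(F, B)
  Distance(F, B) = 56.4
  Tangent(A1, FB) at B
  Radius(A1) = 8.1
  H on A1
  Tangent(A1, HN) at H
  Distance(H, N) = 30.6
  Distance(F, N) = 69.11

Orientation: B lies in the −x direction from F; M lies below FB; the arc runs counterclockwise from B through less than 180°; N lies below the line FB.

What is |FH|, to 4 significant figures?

65.03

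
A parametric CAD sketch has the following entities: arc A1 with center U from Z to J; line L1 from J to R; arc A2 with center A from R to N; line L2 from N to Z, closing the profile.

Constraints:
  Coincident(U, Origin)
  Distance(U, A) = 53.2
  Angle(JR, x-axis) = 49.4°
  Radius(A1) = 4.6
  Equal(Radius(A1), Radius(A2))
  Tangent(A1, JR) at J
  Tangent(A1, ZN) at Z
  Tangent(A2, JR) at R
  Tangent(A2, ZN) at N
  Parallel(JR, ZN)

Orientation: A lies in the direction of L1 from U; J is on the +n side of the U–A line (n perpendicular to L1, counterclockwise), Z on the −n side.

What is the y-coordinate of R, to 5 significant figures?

43.387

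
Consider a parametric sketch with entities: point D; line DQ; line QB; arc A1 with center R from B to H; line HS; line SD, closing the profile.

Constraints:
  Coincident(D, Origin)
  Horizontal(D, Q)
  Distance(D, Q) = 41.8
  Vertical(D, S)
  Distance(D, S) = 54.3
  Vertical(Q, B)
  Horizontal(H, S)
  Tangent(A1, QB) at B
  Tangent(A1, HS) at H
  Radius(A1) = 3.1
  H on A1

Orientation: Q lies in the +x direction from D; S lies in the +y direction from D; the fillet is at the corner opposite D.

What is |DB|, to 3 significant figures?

66.1

D is at the origin; D and Q share the same y with |DQ| = 41.8 and Q on the +x side, so Q = (41.8, 0.00). DS is vertical with |DS| = 54.3 and S on the +y side, so S = (0.00, 54.3). The virtual corner opposite D is at (41.8, 54.3). Tangency of A1 to QB means the radius RB is perpendicular to QB and tangency of A1 to HS means the radius RH is perpendicular to HS, with radius 3.1, so the center R sits 3.1 in from both sides at R = (38.7, 51.2). That places the tangent points at B = (41.8, 51.2) on QB and H = (38.7, 54.3) on HS. Then |DB| = |B − D| = 66.1.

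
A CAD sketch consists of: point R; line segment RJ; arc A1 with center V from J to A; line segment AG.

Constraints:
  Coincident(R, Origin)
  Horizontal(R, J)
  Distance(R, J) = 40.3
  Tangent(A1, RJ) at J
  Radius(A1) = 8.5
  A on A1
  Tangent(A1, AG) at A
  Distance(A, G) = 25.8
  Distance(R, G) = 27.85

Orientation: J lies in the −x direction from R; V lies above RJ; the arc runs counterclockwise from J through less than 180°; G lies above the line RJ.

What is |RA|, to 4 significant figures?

34.06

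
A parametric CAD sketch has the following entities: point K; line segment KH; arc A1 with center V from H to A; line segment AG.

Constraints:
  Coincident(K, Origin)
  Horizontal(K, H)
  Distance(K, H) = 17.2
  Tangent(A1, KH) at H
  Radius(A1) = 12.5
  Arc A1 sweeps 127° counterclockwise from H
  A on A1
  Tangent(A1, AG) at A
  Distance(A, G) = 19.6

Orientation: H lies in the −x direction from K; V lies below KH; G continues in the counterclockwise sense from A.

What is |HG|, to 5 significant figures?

35.722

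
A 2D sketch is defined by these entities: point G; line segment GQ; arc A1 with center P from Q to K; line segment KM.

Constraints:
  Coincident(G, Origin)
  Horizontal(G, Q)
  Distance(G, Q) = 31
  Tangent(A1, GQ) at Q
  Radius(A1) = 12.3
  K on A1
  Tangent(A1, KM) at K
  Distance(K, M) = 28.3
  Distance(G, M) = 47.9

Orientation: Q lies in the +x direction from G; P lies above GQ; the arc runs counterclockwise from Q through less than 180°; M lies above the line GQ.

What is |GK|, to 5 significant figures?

45.253

G is at the origin; GQ is horizontal with |GQ| = 31.0 and Q on the +x side, so Q = (31.000, 0.0000). Since A1 is tangent to GQ there, PQ ⟂ GQ, so P = Q + (0, 12.3) = (31.000, 12.300). Since PK ⟂ KM (tangency), |PM| = √(12.3² + 28.3²) = 30.857 regardless of where K sits on A1. So M lies on both circle(G, 47.9) and circle(P, 30.857); the above-GQ intersection is M = (22.895, 42.074). K is the foot of the tangent from M: K = (40.597, 19.994).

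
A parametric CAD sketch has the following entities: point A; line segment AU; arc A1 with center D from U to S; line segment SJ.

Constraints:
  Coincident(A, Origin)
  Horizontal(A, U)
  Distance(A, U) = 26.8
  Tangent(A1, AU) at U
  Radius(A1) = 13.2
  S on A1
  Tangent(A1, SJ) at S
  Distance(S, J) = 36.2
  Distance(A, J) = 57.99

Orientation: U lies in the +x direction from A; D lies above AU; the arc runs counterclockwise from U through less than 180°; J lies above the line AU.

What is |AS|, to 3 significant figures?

43.0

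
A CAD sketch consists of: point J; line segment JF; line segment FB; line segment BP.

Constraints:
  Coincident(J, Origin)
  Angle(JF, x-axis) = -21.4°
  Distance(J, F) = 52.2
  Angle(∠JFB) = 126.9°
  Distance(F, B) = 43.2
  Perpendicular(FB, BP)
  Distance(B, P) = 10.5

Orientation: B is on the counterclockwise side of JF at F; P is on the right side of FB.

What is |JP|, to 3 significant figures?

91.0

J is at the origin; JF runs at -21.4° with length 52.2, so F = 52.2·(cos -21.4°, sin -21.4°) = (48.6, -19.0). ∠JFB = 126.9°, so FB runs at -21.4° + (180° − 126.9°) = 31.7° from the x-axis; with |FB| = 43.2, B = F + 43.2·(cos 31.7°, sin 31.7°) = (85.4, 3.65). The perpendicularity gives BP at right angles to FB; with |BP| = 10.5 on the right of FB, P = B + 10.5·(0.525, -0.851) = (90.9, -5.28). Then |JP| = |P − J| = 91.0.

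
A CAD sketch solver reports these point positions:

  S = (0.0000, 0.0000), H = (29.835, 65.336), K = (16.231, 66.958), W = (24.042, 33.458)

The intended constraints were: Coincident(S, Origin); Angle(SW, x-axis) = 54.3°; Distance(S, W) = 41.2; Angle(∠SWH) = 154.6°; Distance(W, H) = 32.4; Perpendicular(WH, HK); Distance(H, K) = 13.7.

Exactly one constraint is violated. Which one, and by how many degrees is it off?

Perpendicular(WH, HK) — off by 3.50°.

S = (0.00, 0.00) ✓; SW at 54.30° ✓; |SW| = 41.20 ✓; ∠SWH = 154.6° ✓; |WH| = 32.40 ✓; ∠(WH, HK) = 93.50° ✗; |HK| = 13.70 ✓.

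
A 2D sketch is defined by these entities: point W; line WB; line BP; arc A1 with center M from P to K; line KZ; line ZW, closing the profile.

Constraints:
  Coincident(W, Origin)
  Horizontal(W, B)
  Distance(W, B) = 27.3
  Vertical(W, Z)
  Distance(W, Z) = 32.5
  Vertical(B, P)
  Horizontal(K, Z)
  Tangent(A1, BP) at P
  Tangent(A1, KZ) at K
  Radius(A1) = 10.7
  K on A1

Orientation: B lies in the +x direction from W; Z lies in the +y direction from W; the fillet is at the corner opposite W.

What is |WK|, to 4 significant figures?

36.49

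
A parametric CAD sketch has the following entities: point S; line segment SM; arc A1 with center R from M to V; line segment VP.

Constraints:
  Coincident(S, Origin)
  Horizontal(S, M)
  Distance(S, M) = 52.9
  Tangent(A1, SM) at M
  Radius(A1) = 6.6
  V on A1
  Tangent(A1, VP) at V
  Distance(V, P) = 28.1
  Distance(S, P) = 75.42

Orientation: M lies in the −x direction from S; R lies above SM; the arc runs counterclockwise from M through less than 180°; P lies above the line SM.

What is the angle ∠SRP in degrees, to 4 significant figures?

130.9°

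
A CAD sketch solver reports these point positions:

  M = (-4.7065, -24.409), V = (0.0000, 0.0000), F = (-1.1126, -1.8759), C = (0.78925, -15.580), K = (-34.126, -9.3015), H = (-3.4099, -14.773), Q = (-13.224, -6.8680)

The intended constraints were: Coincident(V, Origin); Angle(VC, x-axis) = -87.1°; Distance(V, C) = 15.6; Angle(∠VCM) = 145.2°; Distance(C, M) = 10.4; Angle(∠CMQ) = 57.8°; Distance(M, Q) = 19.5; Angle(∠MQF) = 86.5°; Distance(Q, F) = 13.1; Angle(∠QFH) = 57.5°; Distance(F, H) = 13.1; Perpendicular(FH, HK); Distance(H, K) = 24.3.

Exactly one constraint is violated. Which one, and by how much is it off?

Distance(H, K) = 24.3 — off by 6.90.

V = (0.00, 0.00) ✓; VC at -87.10° ✓; |VC| = 15.60 ✓; ∠VCM = 145.2° ✓; |CM| = 10.40 ✓; ∠CMQ = 57.80° ✓; |MQ| = 19.50 ✓; ∠MQF = 86.50° ✓; |QF| = 13.10 ✓; ∠QFH = 57.50° ✓; |FH| = 13.10 ✓; ∠(FH, HK) = 90.00° ✓; |HK| = 31.20 ✗.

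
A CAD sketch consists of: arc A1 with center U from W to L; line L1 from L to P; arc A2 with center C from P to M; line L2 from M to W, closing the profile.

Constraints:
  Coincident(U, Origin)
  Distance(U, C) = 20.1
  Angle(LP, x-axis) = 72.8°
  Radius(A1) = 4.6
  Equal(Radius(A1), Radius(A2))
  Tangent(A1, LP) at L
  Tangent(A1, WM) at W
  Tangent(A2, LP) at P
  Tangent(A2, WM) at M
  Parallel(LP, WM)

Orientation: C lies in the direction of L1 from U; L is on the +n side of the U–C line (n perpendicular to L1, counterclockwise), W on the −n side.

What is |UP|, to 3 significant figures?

20.6

Tangency of A1 to both parallel lines with radius 4.6 puts L and W at U ± 4.6·n: L = (-4.39, 1.36), W = (4.39, -1.36). Equal radii place P and M the same way about C: P = C + 4.6·n = (1.55, 20.6), M = C − 4.6·n = (10.3, 17.8). Then |UP| = |P − U| = 20.6.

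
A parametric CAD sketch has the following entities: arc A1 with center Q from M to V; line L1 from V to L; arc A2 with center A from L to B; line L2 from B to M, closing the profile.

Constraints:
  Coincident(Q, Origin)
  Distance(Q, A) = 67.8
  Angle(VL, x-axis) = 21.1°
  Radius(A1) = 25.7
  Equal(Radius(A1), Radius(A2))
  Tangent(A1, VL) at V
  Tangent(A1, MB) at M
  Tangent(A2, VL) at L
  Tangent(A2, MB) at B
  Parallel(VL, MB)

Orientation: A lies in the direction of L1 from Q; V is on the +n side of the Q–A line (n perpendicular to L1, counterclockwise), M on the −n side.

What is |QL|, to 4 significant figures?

72.51

The slot axis is L1's direction at 21.1°, so u = (cos 21.1°, sin 21.1°) = (0.9330, 0.3600) and n = (−sin 21.1°, cos 21.1°) = (-0.3600, 0.9330). Q is at the origin and A lies 67.8 along u from Q, so A = 67.8·u = (63.25, 24.41). Tangency of A1 to both parallel lines with radius 25.7 puts V and M at Q ± 25.7·n: V = (-9.252, 23.98), M = (9.252, -23.98). Equal radii place L and B the same way about A: L = A + 25.7·n = (54.00, 48.38), B = A − 25.7·n = (72.51, 0.4309). Then |QL| = |L − Q| = 72.51.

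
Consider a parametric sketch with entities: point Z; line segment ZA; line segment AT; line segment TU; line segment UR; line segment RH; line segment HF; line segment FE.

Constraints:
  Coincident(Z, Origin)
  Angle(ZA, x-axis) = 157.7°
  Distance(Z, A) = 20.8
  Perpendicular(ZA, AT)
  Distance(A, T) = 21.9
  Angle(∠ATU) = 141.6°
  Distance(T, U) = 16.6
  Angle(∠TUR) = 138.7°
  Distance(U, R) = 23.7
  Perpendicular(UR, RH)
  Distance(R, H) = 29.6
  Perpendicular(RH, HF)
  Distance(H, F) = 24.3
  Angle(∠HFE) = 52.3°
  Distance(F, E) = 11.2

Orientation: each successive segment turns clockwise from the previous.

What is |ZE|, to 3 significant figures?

15.6

Z is at the origin; ZA runs at 157.7° with length 20.8, so A = (-19.2, 7.89). ZA is perpendicular to AT, so AT runs at 67.7°; with |AT| = 21.9, T = (-10.9, 28.2). ∠ATU = 141.6° gives TU at 29.3° from the x-axis; with |TU| = 16.6, U = (3.54, 36.3). ∠TUR = 138.7° gives UR at -12.0° from the x-axis; with |UR| = 23.7, R = (26.7, 31.4). UR ⟂ RH, so RH runs at -102°; with |RH| = 29.6, H = (20.6, 2.40). The perpendicularity gives HF at right angles to RH, so HF runs at 168°; with |HF| = 24.3, F = (-3.20, 7.45). ∠HFE = 52.3° gives FE at 40.3° from the x-axis; with |FE| = 11.2, E = (5.34, 14.7). Then |ZE| = |E − Z| = 15.6.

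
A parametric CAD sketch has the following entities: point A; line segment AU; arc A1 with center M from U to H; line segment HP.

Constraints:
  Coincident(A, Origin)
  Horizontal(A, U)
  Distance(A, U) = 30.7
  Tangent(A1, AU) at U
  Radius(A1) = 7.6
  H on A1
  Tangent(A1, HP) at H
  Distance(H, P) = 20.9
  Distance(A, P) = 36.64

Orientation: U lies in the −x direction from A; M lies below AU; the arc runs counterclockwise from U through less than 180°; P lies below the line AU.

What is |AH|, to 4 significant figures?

38.59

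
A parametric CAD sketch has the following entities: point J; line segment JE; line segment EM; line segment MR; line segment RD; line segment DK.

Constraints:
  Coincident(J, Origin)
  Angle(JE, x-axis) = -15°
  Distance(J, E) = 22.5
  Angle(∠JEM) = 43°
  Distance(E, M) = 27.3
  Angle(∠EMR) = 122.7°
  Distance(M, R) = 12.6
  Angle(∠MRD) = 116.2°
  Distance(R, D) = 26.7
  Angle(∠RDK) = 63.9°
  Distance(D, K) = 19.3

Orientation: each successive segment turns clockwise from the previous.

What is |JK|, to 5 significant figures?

6.8624

J is at the origin; JE runs at -15.0° with length 22.5, so E = (21.733, -5.8234). ∠JEM = 43.0° gives EM at -152.00° from the x-axis; with |EM| = 27.3, M = (-2.3711, -18.640). ∠EMR = 122.7° gives MR at 150.70° from the x-axis; with |MR| = 12.6, R = (-13.359, -12.474). ∠MRD = 116.2° gives RD at 86.900° from the x-axis; with |RD| = 26.7, D = (-11.915, 14.187). ∠RDK = 63.9° gives DK at -29.200° from the x-axis; with |DK| = 19.3, K = (4.9321, 4.7715). Then |JK| = |K − J| = 6.8624.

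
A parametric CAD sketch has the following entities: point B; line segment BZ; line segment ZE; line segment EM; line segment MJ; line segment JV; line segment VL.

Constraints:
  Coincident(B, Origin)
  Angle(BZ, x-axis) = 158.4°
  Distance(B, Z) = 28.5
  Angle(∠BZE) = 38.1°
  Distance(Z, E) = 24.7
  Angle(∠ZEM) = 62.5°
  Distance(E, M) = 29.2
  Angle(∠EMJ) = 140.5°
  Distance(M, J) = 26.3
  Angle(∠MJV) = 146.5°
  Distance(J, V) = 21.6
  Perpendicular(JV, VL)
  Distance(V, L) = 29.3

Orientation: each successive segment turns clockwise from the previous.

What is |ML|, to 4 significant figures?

45.97

∠MJV = 146.5° gives JV at -174.0° from the x-axis; with |JV| = 21.6, V = (-50.16, -30.14). JV is perpendicular to VL, so VL runs at 96.00°; with |VL| = 29.3, L = (-53.23, -1.004). Then |ML| = |L − M| = 45.97.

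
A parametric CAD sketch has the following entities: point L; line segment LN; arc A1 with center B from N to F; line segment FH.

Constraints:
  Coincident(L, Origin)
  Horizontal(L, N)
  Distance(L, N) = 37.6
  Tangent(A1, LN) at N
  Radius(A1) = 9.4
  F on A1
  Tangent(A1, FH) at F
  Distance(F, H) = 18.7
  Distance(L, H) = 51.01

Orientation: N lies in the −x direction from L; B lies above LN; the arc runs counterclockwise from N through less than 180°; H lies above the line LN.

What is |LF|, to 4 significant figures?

33.61

Checks: L.y = 0.00, N.y = 0.00 ✓; |BF| = 9.400 ✓; ∠(BF, FH) = 90.00° ✓; |FH| = 18.70 ✓; |LH| = 51.01 ✓.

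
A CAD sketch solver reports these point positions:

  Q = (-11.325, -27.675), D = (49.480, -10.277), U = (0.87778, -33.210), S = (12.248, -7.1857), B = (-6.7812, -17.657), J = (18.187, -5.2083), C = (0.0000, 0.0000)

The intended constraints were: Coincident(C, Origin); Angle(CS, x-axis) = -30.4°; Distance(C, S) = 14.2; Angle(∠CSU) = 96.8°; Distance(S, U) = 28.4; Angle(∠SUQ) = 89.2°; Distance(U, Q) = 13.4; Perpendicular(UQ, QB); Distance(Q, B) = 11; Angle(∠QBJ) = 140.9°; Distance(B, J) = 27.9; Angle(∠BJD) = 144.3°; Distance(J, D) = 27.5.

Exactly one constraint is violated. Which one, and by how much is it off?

Distance(J, D) = 27.5 — off by 4.20.

C = (0.00, 0.00) ✓; CS at -30.40° ✓; |CS| = 14.20 ✓; ∠CSU = 96.80° ✓; |SU| = 28.40 ✓; ∠SUQ = 89.20° ✓; |UQ| = 13.40 ✓; ∠(UQ, QB) = 90.00° ✓; |QB| = 11.00 ✓; ∠QBJ = 140.9° ✓; |BJ| = 27.90 ✓; ∠BJD = 144.3° ✓; |JD| = 31.70 ✗.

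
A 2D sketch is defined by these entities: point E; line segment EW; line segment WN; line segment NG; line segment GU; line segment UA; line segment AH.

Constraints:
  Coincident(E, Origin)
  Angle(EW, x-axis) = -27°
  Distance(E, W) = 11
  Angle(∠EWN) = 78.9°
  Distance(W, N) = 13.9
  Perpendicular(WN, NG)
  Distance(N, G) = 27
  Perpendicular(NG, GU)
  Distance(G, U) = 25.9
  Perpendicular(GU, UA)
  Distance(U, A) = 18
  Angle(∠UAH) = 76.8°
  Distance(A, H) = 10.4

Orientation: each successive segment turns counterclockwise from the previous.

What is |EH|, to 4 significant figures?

4.035

E is at the origin; EW runs at -27.0° with length 11.0, so W = (9.801, -4.994). ∠EWN = 78.9° gives WN at 74.10° from the x-axis; with |WN| = 13.9, N = (13.61, 8.374). The perpendicularity gives NG at right angles to WN, so NG runs at 164.1°; with |NG| = 27.0, G = (-12.36, 15.77). NG ⟂ GU, so GU runs at -105.9°; with |GU| = 25.9, U = (-19.45, -9.138). GU ⟂ UA, so UA runs at -15.90°; with |UA| = 18.0, A = (-2.142, -14.07). ∠UAH = 76.8° gives AH at 87.30° from the x-axis; with |AH| = 10.4, H = (-1.652, -3.681). Then |EH| = |H − E| = 4.035.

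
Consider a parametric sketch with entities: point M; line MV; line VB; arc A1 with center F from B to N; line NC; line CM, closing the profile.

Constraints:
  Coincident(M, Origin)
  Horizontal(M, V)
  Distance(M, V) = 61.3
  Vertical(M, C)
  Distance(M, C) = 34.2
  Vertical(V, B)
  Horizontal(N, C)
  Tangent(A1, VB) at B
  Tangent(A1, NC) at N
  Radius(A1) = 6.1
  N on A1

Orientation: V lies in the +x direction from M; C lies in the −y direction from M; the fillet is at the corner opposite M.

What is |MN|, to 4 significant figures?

64.94

The virtual corner opposite M is at (61.30, -34.20). A1 meets VB tangentially, so FB is at right angles to VB and since A1 is tangent to NC there, FN ⟂ NC, with radius 6.1, so the center F sits 6.1 in from both sides at F = (55.20, -28.10). That places the tangent points at B = (61.30, -28.10) on VB and N = (55.20, -34.20) on NC. Then |MN| = |N − M| = 64.94.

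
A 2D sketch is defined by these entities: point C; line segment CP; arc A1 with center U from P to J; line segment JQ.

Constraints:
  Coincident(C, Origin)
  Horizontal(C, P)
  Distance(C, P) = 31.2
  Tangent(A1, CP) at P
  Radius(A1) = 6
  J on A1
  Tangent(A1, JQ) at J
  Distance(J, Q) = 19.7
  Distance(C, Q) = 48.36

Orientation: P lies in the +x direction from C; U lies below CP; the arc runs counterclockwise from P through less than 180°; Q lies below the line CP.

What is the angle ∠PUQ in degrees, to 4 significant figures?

147.1°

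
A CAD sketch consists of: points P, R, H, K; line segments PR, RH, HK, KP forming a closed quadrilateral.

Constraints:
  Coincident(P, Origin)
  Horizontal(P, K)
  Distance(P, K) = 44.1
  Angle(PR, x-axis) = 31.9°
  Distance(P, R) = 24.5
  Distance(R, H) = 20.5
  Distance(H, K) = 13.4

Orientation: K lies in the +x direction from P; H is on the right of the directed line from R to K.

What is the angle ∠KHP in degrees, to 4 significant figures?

152.0°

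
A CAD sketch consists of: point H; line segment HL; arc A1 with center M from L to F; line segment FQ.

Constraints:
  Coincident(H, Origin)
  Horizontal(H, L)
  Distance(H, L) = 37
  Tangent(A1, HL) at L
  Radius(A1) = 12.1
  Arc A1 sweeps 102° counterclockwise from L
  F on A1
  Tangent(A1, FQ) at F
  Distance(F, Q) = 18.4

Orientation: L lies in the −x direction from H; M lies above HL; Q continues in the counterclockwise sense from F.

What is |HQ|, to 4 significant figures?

43.64

H is at the origin; HL is horizontal with |HL| = 37.0 and L on the −x side, so L = (-37.00, 0.000). Since A1 is tangent to HL there, ML ⟂ HL, so M = L + (0, 12.1) = (-37.00, 12.10). On A1, L sits at bearing -90° from M; a 102° counterclockwise sweep puts F at bearing 12°, so F = M + 12.1·(cos 12°, sin 12°) = (-25.16, 14.62). The tangent condition forces MF to be normal to FQ, so FQ runs along (−sin 12°, cos 12°); with |FQ| = 18.4, Q = (-28.99, 32.61). Then |HQ| = |Q − H| = 43.64.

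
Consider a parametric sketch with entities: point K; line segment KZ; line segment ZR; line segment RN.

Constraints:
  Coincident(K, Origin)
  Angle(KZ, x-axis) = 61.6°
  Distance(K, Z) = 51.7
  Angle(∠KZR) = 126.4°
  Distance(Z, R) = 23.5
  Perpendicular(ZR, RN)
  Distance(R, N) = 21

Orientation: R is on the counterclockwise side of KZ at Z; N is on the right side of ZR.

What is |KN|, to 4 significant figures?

82.80

∠KZR = 126.4°, so ZR runs at 61.6° + (180° − 126.4°) = 115.2° from the x-axis; with |ZR| = 23.5, R = Z + 23.5·(cos 115.2°, sin 115.2°) = (14.58, 66.74). ZR is perpendicular to RN; with |RN| = 21.0 on the right of ZR, N = R + 21.0·(0.9048, 0.4258) = (33.59, 75.68). Then |KN| = |N − K| = 82.80.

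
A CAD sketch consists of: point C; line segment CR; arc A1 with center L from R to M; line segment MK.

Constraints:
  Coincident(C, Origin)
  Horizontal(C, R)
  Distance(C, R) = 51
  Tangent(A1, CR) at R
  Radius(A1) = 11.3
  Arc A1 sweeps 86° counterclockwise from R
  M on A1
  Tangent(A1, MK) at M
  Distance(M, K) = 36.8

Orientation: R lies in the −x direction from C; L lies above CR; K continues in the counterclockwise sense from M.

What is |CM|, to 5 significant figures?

41.095

C is at the origin; C and R share the same y with |CR| = 51.0 and R on the −x side, so R = (-51.000, 0.0000). Tangency of A1 to CR means the radius LR is perpendicular to CR, so L = R + (0, 11.3) = (-51.000, 11.300). On A1, R sits at bearing -90° from L; an 86° counterclockwise sweep puts M at bearing -4°, so M = L + 11.3·(cos -4°, sin -4°) = (-39.728, 10.512). Then |CM| = |M − C| = 41.095.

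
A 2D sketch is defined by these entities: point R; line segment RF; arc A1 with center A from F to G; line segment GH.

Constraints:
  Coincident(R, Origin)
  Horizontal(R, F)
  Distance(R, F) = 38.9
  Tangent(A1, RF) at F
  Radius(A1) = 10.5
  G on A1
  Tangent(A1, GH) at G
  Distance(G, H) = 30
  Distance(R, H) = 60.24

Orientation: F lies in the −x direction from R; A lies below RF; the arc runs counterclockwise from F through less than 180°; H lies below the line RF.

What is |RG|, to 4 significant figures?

50.78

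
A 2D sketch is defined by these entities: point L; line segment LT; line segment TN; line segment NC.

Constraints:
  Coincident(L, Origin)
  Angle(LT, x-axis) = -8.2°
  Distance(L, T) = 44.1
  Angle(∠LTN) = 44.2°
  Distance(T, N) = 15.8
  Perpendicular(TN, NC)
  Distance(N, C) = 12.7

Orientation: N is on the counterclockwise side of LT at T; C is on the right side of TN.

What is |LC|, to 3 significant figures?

46.2

L is at the origin; LT runs at -8.2° with length 44.1, so T = 44.1·(cos -8.2°, sin -8.2°) = (43.6, -6.29). ∠LTN = 44.2°, so TN runs at -8.2° + (180° − 44.2°) = 128° from the x-axis; with |TN| = 15.8, N = T + 15.8·(cos 128°, sin 128°) = (34.0, 6.23). The perpendicularity gives NC at right angles to TN; with |NC| = 12.7 on the right of TN, C = N + 12.7·(0.792, 0.610) = (44.1, 14.0). Then |LC| = |C − L| = 46.2.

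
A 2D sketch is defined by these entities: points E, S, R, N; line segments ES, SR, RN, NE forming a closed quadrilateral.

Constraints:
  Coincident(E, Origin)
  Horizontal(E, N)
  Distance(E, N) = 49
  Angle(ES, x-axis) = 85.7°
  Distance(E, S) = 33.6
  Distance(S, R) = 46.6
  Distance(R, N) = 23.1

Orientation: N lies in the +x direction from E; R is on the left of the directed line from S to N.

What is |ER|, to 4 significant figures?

53.20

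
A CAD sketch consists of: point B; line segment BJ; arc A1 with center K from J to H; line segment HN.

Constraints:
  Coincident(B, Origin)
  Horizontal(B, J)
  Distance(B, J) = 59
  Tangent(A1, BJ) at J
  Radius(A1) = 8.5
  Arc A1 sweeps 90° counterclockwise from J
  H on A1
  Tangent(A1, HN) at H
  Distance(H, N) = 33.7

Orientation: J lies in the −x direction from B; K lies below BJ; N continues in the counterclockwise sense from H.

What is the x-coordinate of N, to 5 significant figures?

-67.500

B is at the origin; BJ is horizontal with |BJ| = 59.0 and J on the −x side, so J = (-59.000, 0.0000). Since A1 is tangent to BJ there, KJ ⟂ BJ, so K = J + (0, -8.5) = (-59.000, -8.5000). On A1, J sits at bearing 90° from K; a 90° counterclockwise sweep puts H at bearing 180°, so H = K + 8.5·(cos 180°, sin 180°) = (-67.500, -8.5000). The tangent condition forces KH to be normal to HN, so HN runs along (−sin 180°, cos 180°); with |HN| = 33.7, N = (-67.500, -42.200). So N.x = -67.500.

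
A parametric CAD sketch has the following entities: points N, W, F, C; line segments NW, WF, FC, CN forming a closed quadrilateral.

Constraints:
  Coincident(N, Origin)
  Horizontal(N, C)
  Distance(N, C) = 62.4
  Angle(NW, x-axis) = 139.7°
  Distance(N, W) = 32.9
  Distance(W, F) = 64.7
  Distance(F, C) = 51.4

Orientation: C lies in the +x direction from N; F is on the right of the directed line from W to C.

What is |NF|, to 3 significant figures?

32.4

Checks: |WF| = 64.70 ✓; |FC| = 51.40 ✓.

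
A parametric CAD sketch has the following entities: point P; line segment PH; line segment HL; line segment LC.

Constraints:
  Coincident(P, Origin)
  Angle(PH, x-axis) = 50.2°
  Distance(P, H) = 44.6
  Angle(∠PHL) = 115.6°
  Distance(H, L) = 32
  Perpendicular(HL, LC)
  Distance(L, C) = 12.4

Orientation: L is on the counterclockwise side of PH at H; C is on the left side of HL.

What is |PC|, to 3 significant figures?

58.3

P is at the origin; PH runs at 50.2° with length 44.6, so H = 44.6·(cos 50.2°, sin 50.2°) = (28.5, 34.3). ∠PHL = 115.6°, so HL runs at 50.2° + (180° − 115.6°) = 115° from the x-axis; with |HL| = 32.0, L = H + 32.0·(cos 115°, sin 115°) = (15.2, 63.4). HL ⟂ LC; with |LC| = 12.4 on the left of HL, C = L + 12.4·(-0.909, -0.416) = (3.95, 58.2). Then |PC| = |C − P| = 58.3.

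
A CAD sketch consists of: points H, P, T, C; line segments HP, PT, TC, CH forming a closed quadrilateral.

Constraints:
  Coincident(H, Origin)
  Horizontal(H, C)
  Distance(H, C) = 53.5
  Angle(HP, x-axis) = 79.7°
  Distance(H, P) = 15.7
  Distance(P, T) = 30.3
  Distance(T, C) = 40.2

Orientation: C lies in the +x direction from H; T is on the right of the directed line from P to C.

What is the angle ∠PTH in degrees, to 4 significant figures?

27.10°

H is at the origin; H and C share the same y with |HC| = 53.5 and C in +x, so C = (53.5, 0). HP runs at 79.7° with |HP| = 15.7, so P = (2.807, 15.45). T is determined by |PT| = 30.3 and |TC| = 40.2 together: it lies at the intersection of circle(P, 30.3) and circle(C, 40.2). With |PC| = 52.99, the foot of the radical line on PC is 19.91 from P and the perpendicular offset is √(30.3² − 19.91²) = 22.84. Taking the right-of-PC solution: T = (15.20, -12.20).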